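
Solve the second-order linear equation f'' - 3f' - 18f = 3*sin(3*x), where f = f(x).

Characteristic equation r² - 3r - 18 = 0 factors as (r + 3)(r - 6) = 0, so r = -3, 6.
Hence f_h = C1*exp(-3*x) + C2*exp(6*x).
Try f_p = A*cos(3*x) + B*sin(3*x). Substituting and equating the coefficients of cos(3x) and sin(3x) gives A = 1/30, B = -1/10, so f_p = -sin(3*x)/10 + cos(3*x)/30.

f = -sin(3*x)/10 + cos(3*x)/30 + C1*exp(-3*x) + C2*exp(6*x)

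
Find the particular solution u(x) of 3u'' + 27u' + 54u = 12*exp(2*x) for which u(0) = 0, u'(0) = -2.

u = -14*exp(-3*x)/15 + exp(2*x)/10 + 5*exp(-6*x)/6

Divide through by 3: u'' + 9u' + 18u = 4*exp(2*x).
Characteristic equation r² + 9r + 18 = 0 factors as (r + 3)(r + 6) = 0, so r = -3, -6.
Hence u_h = C1*exp(-3*x) + C2*exp(-6*x).
Try u_p = A*exp(2*x). Substituting into the equation and dividing by exp(2*x) gives A = 1/10, so u_p = exp(2*x)/10.
General solution: u = exp(2*x)/10 + C1*exp(-3*x) + C2*exp(-6*x).
Apply the initial conditions: u(0) = 1/10 + C1 + C2 = 0 and u'(0) = 1/5 - 6*C2 - 3*C1 = -2. Solving gives C1 = -14/15, C2 = 5/6.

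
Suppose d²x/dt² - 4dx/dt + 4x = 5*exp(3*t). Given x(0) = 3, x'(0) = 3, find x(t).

Characteristic equation r² - 4r + 4 = 0 has discriminant (-4)² - 4·(4) = 0, so r = 2 is a repeated root.
Hence x_h = (C1 + C2*t)*exp(2*t).
Try x_p = A*exp(3*t). Substituting into the equation and dividing by exp(3*t) gives A = 5, so x_p = 5*exp(3*t).
General solution: x = 5*exp(3*t) + C1*exp(2*t) + C2*t*exp(2*t).
Apply the initial conditions: x(0) = 5 + C1 = 3 and x'(0) = 15 + C2 + 2*C1 = 3. Solving gives C1 = -2, C2 = -8.

x = -2*exp(2*t) + 5*exp(3*t) - 8*t*exp(2*t)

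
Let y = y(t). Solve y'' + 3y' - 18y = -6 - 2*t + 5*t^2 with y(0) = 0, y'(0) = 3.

y = 11/36 - 421*exp(-6*t)/972 - 5*t**2/18 + t/54 + 31*exp(3*t)/243

Characteristic equation r² + 3r - 18 = 0 factors as (r - 3)(r + 6) = 0, so r = 3, -6.
Hence y_h = C1*exp(3*t) + C2*exp(-6*t).
For the particular solution try y_p = A0 + A1*t + A2*t^2. Substituting and matching coefficients of each power of t gives A0 = 11/36, A1 = 1/54, A2 = -5/18, so y_p = 11/36 - 5*t^2/18 + t/54.
General solution: y = 11/36 - 5*t^2/18 + t/54 + C1*exp(3*t) + C2*exp(-6*t).
Apply the initial conditions: y(0) = 11/36 + C1 + C2 = 0 and y'(0) = 1/54 - 6*C2 + 3*C1 = 3. Solving gives C1 = 31/243, C2 = -421/972.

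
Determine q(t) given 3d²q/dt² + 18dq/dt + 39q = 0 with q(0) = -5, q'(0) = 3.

Divide through by 3: q'' + 6q' + 13q = 0.
Characteristic equation r² + 6r + 13 = 0 has discriminant (6)² - 4·(13) = -16 < 0, so r = -3 ± 2i.
Hence q_h = C1*cos(2*t)*exp(-3*t) + C2*exp(-3*t)*sin(2*t).
Apply the initial conditions: q(0) = C1 = -5 and q'(0) = -3*C1 + 2*C2 = 3. Solving gives C1 = -5, C2 = -6.

q = -6*exp(-3*t)*sin(2*t) - 5*cos(2*t)*exp(-3*t)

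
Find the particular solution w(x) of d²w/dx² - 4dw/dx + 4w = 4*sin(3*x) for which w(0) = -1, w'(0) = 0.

Characteristic equation r² - 4r + 4 = 0 has discriminant (-4)² - 4·(4) = 0, so r = 2 is a repeated root.
Hence w_h = (C1 + C2*x)*exp(2*x).
Try w_p = A*cos(3*x) + B*sin(3*x). Substituting and equating the coefficients of cos(3x) and sin(3x) gives A = 48/169, B = -20/169, so w_p = -20*sin(3*x)/169 + 48*cos(3*x)/169.
General solution: w = -20*sin(3*x)/169 + 48*cos(3*x)/169 + C1*exp(2*x) + C2*x*exp(2*x).
Apply the initial conditions: w(0) = 48/169 + C1 = -1 and w'(0) = -60/169 + C2 + 2*C1 = 0. Solving gives C1 = -217/169, C2 = 38/13.

w = -217*exp(2*x)/169 - 20*sin(3*x)/169 + 48*cos(3*x)/169 + 38*x*exp(2*x)/13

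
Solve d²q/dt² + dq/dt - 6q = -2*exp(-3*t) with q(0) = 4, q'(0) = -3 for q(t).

q = 43*exp(2*t)/25 + 57*exp(-3*t)/25 + 2*t*exp(-3*t)/5

Characteristic equation r² + r - 6 = 0 factors as (r - 2)(r + 3) = 0, so r = 2, -3.
Hence q_h = C1*exp(2*t) + C2*exp(-3*t).
Since exp(-3*t) solves the homogeneous equation (r = -3 is a root of multiplicity 1), multiply the trial by t. Try q_p = A*t*exp(-3*t). Substituting into the equation and dividing by exp(-3*t) gives A = 2/5, so q_p = 2*t*exp(-3*t)/5.
General solution: q = C1*exp(2*t) + C2*exp(-3*t) + 2*t*exp(-3*t)/5.
Apply the initial conditions: q(0) = C1 + C2 = 4 and q'(0) = 2/5 - 3*C2 + 2*C1 = -3. Solving gives C1 = 43/25, C2 = 57/25.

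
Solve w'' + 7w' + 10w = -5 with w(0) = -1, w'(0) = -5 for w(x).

Characteristic equation r² + 7r + 10 = 0 factors as (r + 5)(r + 2) = 0, so r = -5, -2.
Hence w_h = C1*exp(-5*x) + C2*exp(-2*x).
For the particular solution try w_p = A0. Substituting and matching coefficients of each power of x gives A0 = -1/2, so w_p = -1/2.
General solution: w = -1/2 + C1*exp(-5*x) + C2*exp(-2*x).
Apply the initial conditions: w(0) = -1/2 + C1 + C2 = -1 and w'(0) = -5*C1 - 2*C2 = -5. Solving gives C1 = 2, C2 = -5/2.

w = -1/2 + 2*exp(-5*x) - 5*exp(-2*x)/2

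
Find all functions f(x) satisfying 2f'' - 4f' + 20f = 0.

Divide through by 2: f'' - 2f' + 10f = 0.
Characteristic equation r² - 2r + 10 = 0 has discriminant (-2)² - 4·(10) = -36 < 0, so r = 1 ± 3i.
Hence f_h = C1*cos(3*x)*exp(x) + C2*exp(x)*sin(3*x).

f = C1*cos(3*x)*exp(x) + C2*exp(x)*sin(3*x)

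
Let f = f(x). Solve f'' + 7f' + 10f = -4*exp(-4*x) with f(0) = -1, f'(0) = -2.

Characteristic equation r² + 7r + 10 = 0 factors as (r + 5)(r + 2) = 0, so r = -5, -2.
Hence f_h = C1*exp(-5*x) + C2*exp(-2*x).
Try f_p = A*exp(-4*x). Substituting into the equation and dividing by exp(-4*x) gives A = 2, so f_p = 2*exp(-4*x).
General solution: f = 2*exp(-4*x) + C1*exp(-5*x) + C2*exp(-2*x).
Apply the initial conditions: f(0) = 2 + C1 + C2 = -1 and f'(0) = -8 - 5*C1 - 2*C2 = -2. Solving gives C1 = 0, C2 = -3.

f = -3*exp(-2*x) + 2*exp(-4*x)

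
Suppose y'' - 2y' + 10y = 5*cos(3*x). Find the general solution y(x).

y = -30*sin(3*x)/37 + 5*cos(3*x)/37 + C1*cos(3*x)*exp(x) + C2*exp(x)*sin(3*x)

Characteristic equation r² - 2r + 10 = 0 has discriminant (-2)² - 4·(10) = -36 < 0, so r = 1 ± 3i.
Hence y_h = C1*cos(3*x)*exp(x) + C2*exp(x)*sin(3*x).
Try y_p = A*cos(3*x) + B*sin(3*x). Substituting and equating the coefficients of cos(3x) and sin(3x) gives A = 5/37, B = -30/37, so y_p = -30*sin(3*x)/37 + 5*cos(3*x)/37.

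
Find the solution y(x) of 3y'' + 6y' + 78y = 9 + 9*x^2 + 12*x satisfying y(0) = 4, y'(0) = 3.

y = 211/2197 + 3*x**2/26 + 23*x/169 + 8577*cos(5*x)*exp(-x)/2197 + 14869*exp(-x)*sin(5*x)/10985

Divide through by 3: y'' + 2y' + 26y = 3 + 3*x^2 + 4*x.
Characteristic equation r² + 2r + 26 = 0 has discriminant (2)² - 4·(26) = -100 < 0, so r = -1 ± 5i.
Hence y_h = C1*cos(5*x)*exp(-x) + C2*exp(-x)*sin(5*x).
For the particular solution try y_p = A0 + A1*x + A2*x^2. Substituting and matching coefficients of each power of x gives A0 = 211/2197, A1 = 23/169, A2 = 3/26, so y_p = 211/2197 + 3*x^2/26 + 23*x/169.
General solution: y = 211/2197 + 3*x^2/26 + 23*x/169 + C1*cos(5*x)*exp(-x) + C2*exp(-x)*sin(5*x).
Apply the initial conditions: y(0) = 211/2197 + C1 = 4 and y'(0) = 23/169 - C1 + 5*C2 = 3. Solving gives C1 = 8577/2197, C2 = 14869/10985.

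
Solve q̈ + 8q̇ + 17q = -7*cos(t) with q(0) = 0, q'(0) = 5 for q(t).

q = -7*cos(t)/20 - 7*sin(t)/40 + 7*cos(t)*exp(-4*t)/20 + 263*exp(-4*t)*sin(t)/40

Characteristic equation r² + 8r + 17 = 0 has discriminant (8)² - 4·(17) = -4 < 0, so r = -4 ± i.
Hence q_h = C1*cos(t)*exp(-4*t) + C2*exp(-4*t)*sin(t).
Try q_p = A*cos(t) + B*sin(t). Substituting and equating the coefficients of cos(t) and sin(t) gives A = -7/20, B = -7/40, so q_p = -7*cos(t)/20 - 7*sin(t)/40.
General solution: q = -7*cos(t)/20 - 7*sin(t)/40 + C1*cos(t)*exp(-4*t) + C2*exp(-4*t)*sin(t).
Apply the initial conditions: q(0) = -7/20 + C1 = 0 and q'(0) = -7/40 + C2 - 4*C1 = 5. Solving gives C1 = 7/20, C2 = 263/40.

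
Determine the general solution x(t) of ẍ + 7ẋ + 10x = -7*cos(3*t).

x = -147*sin(3*t)/442 - 7*cos(3*t)/442 + C1*exp(-5*t) + C2*exp(-2*t)

Characteristic equation r² + 7r + 10 = 0 factors as (r + 5)(r + 2) = 0, so r = -5, -2.
Hence x_h = C1*exp(-5*t) + C2*exp(-2*t).
Try x_p = A*cos(3*t) + B*sin(3*t). Substituting and equating the coefficients of cos(3t) and sin(3t) gives A = -7/442, B = -147/442, so x_p = -147*sin(3*t)/442 - 7*cos(3*t)/442.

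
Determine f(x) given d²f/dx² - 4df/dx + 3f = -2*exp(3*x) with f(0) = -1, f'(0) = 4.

f = -4*exp(x) + 3*exp(3*x) - x*exp(3*x)

Characteristic equation r² - 4r + 3 = 0 factors as (r - 1)(r - 3) = 0, so r = 1, 3.
Hence f_h = C1*exp(x) + C2*exp(3*x).
Since exp(3*x) solves the homogeneous equation (r = 3 is a root of multiplicity 1), multiply the trial by x. Try f_p = A*x*exp(3*x). Substituting into the equation and dividing by exp(3*x) gives A = -1, so f_p = -x*exp(3*x).
General solution: f = C1*exp(x) + C2*exp(3*x) - x*exp(3*x).
Apply the initial conditions: f(0) = C1 + C2 = -1 and f'(0) = -1 + C1 + 3*C2 = 4. Solving gives C1 = -4, C2 = 3.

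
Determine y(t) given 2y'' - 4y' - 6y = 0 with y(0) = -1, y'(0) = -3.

Divide through by 2: y'' - 2y' - 3y = 0.
Characteristic equation r² - 2r - 3 = 0 factors as (r - 3)(r + 1) = 0, so r = 3, -1.
Hence y_h = C1*exp(3*t) + C2*exp(-t).
Apply the initial conditions: y(0) = C1 + C2 = -1 and y'(0) = -C2 + 3*C1 = -3. Solving gives C1 = -1, C2 = 0.

y = -exp(3*t)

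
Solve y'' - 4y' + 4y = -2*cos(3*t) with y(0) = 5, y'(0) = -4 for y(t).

y = 10*cos(3*t)/169 + 24*sin(3*t)/169 + 835*exp(2*t)/169 - 186*t*exp(2*t)/13

Characteristic equation r² - 4r + 4 = 0 has discriminant (-4)² - 4·(4) = 0, so r = 2 is a repeated root.
Hence y_h = (C1 + C2*t)*exp(2*t).
Try y_p = A*cos(3*t) + B*sin(3*t). Substituting and equating the coefficients of cos(3t) and sin(3t) gives A = 10/169, B = 24/169, so y_p = 10*cos(3*t)/169 + 24*sin(3*t)/169.
General solution: y = 10*cos(3*t)/169 + 24*sin(3*t)/169 + C1*exp(2*t) + C2*t*exp(2*t).
Apply the initial conditions: y(0) = 10/169 + C1 = 5 and y'(0) = 72/169 + C2 + 2*C1 = -4. Solving gives C1 = 835/169, C2 = -186/13.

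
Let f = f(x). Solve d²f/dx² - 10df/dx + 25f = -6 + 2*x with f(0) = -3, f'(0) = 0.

f = -26/125 - 349*exp(5*x)/125 + 2*x/25 + 347*x*exp(5*x)/25

Characteristic equation r² - 10r + 25 = 0 has discriminant (-10)² - 4·(25) = 0, so r = 5 is a repeated root.
Hence f_h = (C1 + C2*x)*exp(5*x).
For the particular solution try f_p = A0 + A1*x. Substituting and matching coefficients of each power of x gives A0 = -26/125, A1 = 2/25, so f_p = -26/125 + 2*x/25.
General solution: f = -26/125 + 2*x/25 + C1*exp(5*x) + C2*x*exp(5*x).
Apply the initial conditions: f(0) = -26/125 + C1 = -3 and f'(0) = 2/25 + C2 + 5*C1 = 0. Solving gives C1 = -349/125, C2 = 347/25.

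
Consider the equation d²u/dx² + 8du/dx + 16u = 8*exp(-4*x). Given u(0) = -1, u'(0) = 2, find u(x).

Characteristic equation r² + 8r + 16 = 0 has discriminant (8)² - 4·(16) = 0, so r = -4 is a repeated root.
Hence u_h = (C1 + C2*x)*exp(-4*x).
Since exp(-4*x) solves the homogeneous equation (r = -4 is a root of multiplicity 2), multiply the trial by x^2. Try u_p = A*x^2*exp(-4*x). Substituting into the equation and dividing by exp(-4*x) gives A = 4, so u_p = 4*x^2*exp(-4*x).
General solution: u = C1*exp(-4*x) + 4*x^2*exp(-4*x) + C2*x*exp(-4*x).
Apply the initial conditions: u(0) = C1 = -1 and u'(0) = C2 - 4*C1 = 2. Solving gives C1 = -1, C2 = -2.

u = -exp(-4*x) - 2*x*exp(-4*x) + 4*x**2*exp(-4*x)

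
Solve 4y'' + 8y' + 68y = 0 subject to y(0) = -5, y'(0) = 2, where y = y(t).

Divide through by 4: y'' + 2y' + 17y = 0.
Characteristic equation r² + 2r + 17 = 0 has discriminant (2)² - 4·(17) = -64 < 0, so r = -1 ± 4i.
Hence y_h = C1*cos(4*t)*exp(-t) + C2*exp(-t)*sin(4*t).
Apply the initial conditions: y(0) = C1 = -5 and y'(0) = -C1 + 4*C2 = 2. Solving gives C1 = -5, C2 = -3/4.

y = -5*cos(4*t)*exp(-t) - 3*exp(-t)*sin(4*t)/4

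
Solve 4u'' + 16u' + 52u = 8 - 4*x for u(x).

Divide through by 4: u'' + 4u' + 13u = 2 - x.
Characteristic equation r² + 4r + 13 = 0 has discriminant (4)² - 4·(13) = -36 < 0, so r = -2 ± 3i.
Hence u_h = C1*cos(3*x)*exp(-2*x) + C2*exp(-2*x)*sin(3*x).
For the particular solution try u_p = A0 + A1*x. Substituting and matching coefficients of each power of x gives A0 = 30/169, A1 = -1/13, so u_p = 30/169 - x/13.

u = 30/169 - x/13 + C1*cos(3*x)*exp(-2*x) + C2*exp(-2*x)*sin(3*x)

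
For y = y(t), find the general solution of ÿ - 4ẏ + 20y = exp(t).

y = exp(t)/17 + C1*cos(4*t)*exp(2*t) + C2*exp(2*t)*sin(4*t)

Characteristic equation r² - 4r + 20 = 0 has discriminant (-4)² - 4·(20) = -64 < 0, so r = 2 ± 4i.
Hence y_h = C1*cos(4*t)*exp(2*t) + C2*exp(2*t)*sin(4*t).
Try y_p = A*exp(t). Substituting into the equation and dividing by exp(t) gives A = 1/17, so y_p = exp(t)/17.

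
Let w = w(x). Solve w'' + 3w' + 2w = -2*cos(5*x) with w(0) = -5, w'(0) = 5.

Characteristic equation r² + 3r + 2 = 0 factors as (r + 2)(r + 1) = 0, so r = -2, -1.
Hence w_h = C1*exp(-2*x) + C2*exp(-x).
Try w_p = A*cos(5*x) + B*sin(5*x). Substituting and equating the coefficients of cos(5x) and sin(5x) gives A = 23/377, B = -15/377, so w_p = -15*sin(5*x)/377 + 23*cos(5*x)/377.
General solution: w = -15*sin(5*x)/377 + 23*cos(5*x)/377 + C1*exp(-2*x) + C2*exp(-x).
Apply the initial conditions: w(0) = 23/377 + C1 + C2 = -5 and w'(0) = -75/377 - C2 - 2*C1 = 5. Solving gives C1 = -4/29, C2 = -64/13.

w = -64*exp(-x)/13 - 15*sin(5*x)/377 - 4*exp(-2*x)/29 + 23*cos(5*x)/377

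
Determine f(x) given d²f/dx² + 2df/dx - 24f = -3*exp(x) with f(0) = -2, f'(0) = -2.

f = -9*exp(-6*x)/14 - 3*exp(4*x)/2 + exp(x)/7

Characteristic equation r² + 2r - 24 = 0 factors as (r - 4)(r + 6) = 0, so r = 4, -6.
Hence f_h = C1*exp(4*x) + C2*exp(-6*x).
Try f_p = A*exp(x). Substituting into the equation and dividing by exp(x) gives A = 1/7, so f_p = exp(x)/7.
General solution: f = exp(x)/7 + C1*exp(4*x) + C2*exp(-6*x).
Apply the initial conditions: f(0) = 1/7 + C1 + C2 = -2 and f'(0) = 1/7 - 6*C2 + 4*C1 = -2. Solving gives C1 = -3/2, C2 = -9/14.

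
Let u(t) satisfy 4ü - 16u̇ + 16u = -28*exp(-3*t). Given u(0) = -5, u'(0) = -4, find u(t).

Divide through by 4: u'' - 4u' + 4u = -7*exp(-3*t).
Characteristic equation r² - 4r + 4 = 0 has discriminant (-4)² - 4·(4) = 0, so r = 2 is a repeated root.
Hence u_h = (C1 + C2*t)*exp(2*t).
Try u_p = A*exp(-3*t). Substituting into the equation and dividing by exp(-3*t) gives A = -7/25, so u_p = -7*exp(-3*t)/25.
General solution: u = -7*exp(-3*t)/25 + C1*exp(2*t) + C2*t*exp(2*t).
Apply the initial conditions: u(0) = -7/25 + C1 = -5 and u'(0) = 21/25 + C2 + 2*C1 = -4. Solving gives C1 = -118/25, C2 = 23/5.

u = -118*exp(2*t)/25 - 7*exp(-3*t)/25 + 23*t*exp(2*t)/5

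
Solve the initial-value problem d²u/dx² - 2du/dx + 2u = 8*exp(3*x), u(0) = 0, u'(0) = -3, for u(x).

u = 8*exp(3*x)/5 - 31*exp(x)*sin(x)/5 - 8*cos(x)*exp(x)/5

Characteristic equation r² - 2r + 2 = 0 has discriminant (-2)² - 4·(2) = -4 < 0, so r = 1 ± i.
Hence u_h = C1*cos(x)*exp(x) + C2*exp(x)*sin(x).
Try u_p = A*exp(3*x). Substituting into the equation and dividing by exp(3*x) gives A = 8/5, so u_p = 8*exp(3*x)/5.
General solution: u = 8*exp(3*x)/5 + C1*cos(x)*exp(x) + C2*exp(x)*sin(x).
Apply the initial conditions: u(0) = 8/5 + C1 = 0 and u'(0) = 24/5 + C1 + C2 = -3. Solving gives C1 = -8/5, C2 = -31/5.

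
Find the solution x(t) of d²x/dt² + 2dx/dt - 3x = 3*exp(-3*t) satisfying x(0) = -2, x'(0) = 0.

x = -21*exp(t)/16 - 11*exp(-3*t)/16 - 3*t*exp(-3*t)/4

Characteristic equation r² + 2r - 3 = 0 factors as (r + 3)(r - 1) = 0, so r = -3, 1.
Hence x_h = C1*exp(-3*t) + C2*exp(t).
Since exp(-3*t) solves the homogeneous equation (r = -3 is a root of multiplicity 1), multiply the trial by t. Try x_p = A*t*exp(-3*t). Substituting into the equation and dividing by exp(-3*t) gives A = -3/4, so x_p = -3*t*exp(-3*t)/4.
General solution: x = C1*exp(-3*t) + C2*exp(t) - 3*t*exp(-3*t)/4.
Apply the initial conditions: x(0) = C1 + C2 = -2 and x'(0) = -3/4 + C2 - 3*C1 = 0. Solving gives C1 = -11/16, C2 = -21/16.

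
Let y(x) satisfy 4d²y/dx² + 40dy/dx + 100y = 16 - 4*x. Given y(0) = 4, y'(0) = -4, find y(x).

Divide through by 4: y'' + 10y' + 25y = 4 - x.
Characteristic equation r² + 10r + 25 = 0 has discriminant (10)² - 4·(25) = 0, so r = -5 is a repeated root.
Hence y_h = (C1 + C2*x)*exp(-5*x).
For the particular solution try y_p = A0 + A1*x. Substituting and matching coefficients of each power of x gives A0 = 22/125, A1 = -1/25, so y_p = 22/125 - x/25.
General solution: y = 22/125 - x/25 + C1*exp(-5*x) + C2*x*exp(-5*x).
Apply the initial conditions: y(0) = 22/125 + C1 = 4 and y'(0) = -1/25 + C2 - 5*C1 = -4. Solving gives C1 = 478/125, C2 = 379/25.

y = 22/125 - x/25 + 478*exp(-5*x)/125 + 379*x*exp(-5*x)/25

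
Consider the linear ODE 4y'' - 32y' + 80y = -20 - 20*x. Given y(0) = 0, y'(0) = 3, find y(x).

Divide through by 4: y'' - 8y' + 20y = -5 - 5*x.
Characteristic equation r² - 8r + 20 = 0 has discriminant (-8)² - 4·(20) = -16 < 0, so r = 4 ± 2i.
Hence y_h = C1*cos(2*x)*exp(4*x) + C2*exp(4*x)*sin(2*x).
For the particular solution try y_p = A0 + A1*x. Substituting and matching coefficients of each power of x gives A0 = -7/20, A1 = -1/4, so y_p = -7/20 - x/4.
General solution: y = -7/20 - x/4 + C1*cos(2*x)*exp(4*x) + C2*exp(4*x)*sin(2*x).
Apply the initial conditions: y(0) = -7/20 + C1 = 0 and y'(0) = -1/4 + 2*C2 + 4*C1 = 3. Solving gives C1 = 7/20, C2 = 37/40.

y = -7/20 - x/4 + 7*cos(2*x)*exp(4*x)/20 + 37*exp(4*x)*sin(2*x)/40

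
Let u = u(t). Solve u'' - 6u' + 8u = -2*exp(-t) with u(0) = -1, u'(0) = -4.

Characteristic equation r² - 6r + 8 = 0 factors as (r - 4)(r - 2) = 0, so r = 4, 2.
Hence u_h = C1*exp(4*t) + C2*exp(2*t).
Try u_p = A*exp(-t). Substituting into the equation and dividing by exp(-t) gives A = -2/15, so u_p = -2*exp(-t)/15.
General solution: u = -2*exp(-t)/15 + C1*exp(4*t) + C2*exp(2*t).
Apply the initial conditions: u(0) = -2/15 + C1 + C2 = -1 and u'(0) = 2/15 + 2*C2 + 4*C1 = -4. Solving gives C1 = -6/5, C2 = 1/3.

u = -6*exp(4*t)/5 - 2*exp(-t)/15 + exp(2*t)/3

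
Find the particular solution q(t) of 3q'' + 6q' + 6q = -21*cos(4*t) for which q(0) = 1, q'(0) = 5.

q = -14*sin(4*t)/65 + 49*cos(4*t)/130 + 81*cos(t)*exp(-t)/130 + 843*exp(-t)*sin(t)/130

Divide through by 3: q'' + 2q' + 2q = -7*cos(4*t).
Characteristic equation r² + 2r + 2 = 0 has discriminant (2)² - 4·(2) = -4 < 0, so r = -1 ± i.
Hence q_h = C1*cos(t)*exp(-t) + C2*exp(-t)*sin(t).
Try q_p = A*cos(4*t) + B*sin(4*t). Substituting and equating the coefficients of cos(4t) and sin(4t) gives A = 49/130, B = -14/65, so q_p = -14*sin(4*t)/65 + 49*cos(4*t)/130.
General solution: q = -14*sin(4*t)/65 + 49*cos(4*t)/130 + C1*cos(t)*exp(-t) + C2*exp(-t)*sin(t).
Apply the initial conditions: q(0) = 49/130 + C1 = 1 and q'(0) = -56/65 + C2 - C1 = 5. Solving gives C1 = 81/130, C2 = 843/130.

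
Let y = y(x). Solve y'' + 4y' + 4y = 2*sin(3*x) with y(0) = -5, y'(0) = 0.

y = -821*exp(-2*x)/169 - 24*cos(3*x)/169 - 10*sin(3*x)/169 - 124*x*exp(-2*x)/13

Characteristic equation r² + 4r + 4 = 0 has discriminant (4)² - 4·(4) = 0, so r = -2 is a repeated root.
Hence y_h = (C1 + C2*x)*exp(-2*x).
Try y_p = A*cos(3*x) + B*sin(3*x). Substituting and equating the coefficients of cos(3x) and sin(3x) gives A = -24/169, B = -10/169, so y_p = -24*cos(3*x)/169 - 10*sin(3*x)/169.
General solution: y = -24*cos(3*x)/169 - 10*sin(3*x)/169 + C1*exp(-2*x) + C2*x*exp(-2*x).
Apply the initial conditions: y(0) = -24/169 + C1 = -5 and y'(0) = -30/169 + C2 - 2*C1 = 0. Solving gives C1 = -821/169, C2 = -124/13.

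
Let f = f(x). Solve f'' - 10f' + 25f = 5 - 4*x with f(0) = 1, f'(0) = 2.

Characteristic equation r² - 10r + 25 = 0 has discriminant (-10)² - 4·(25) = 0, so r = 5 is a repeated root.
Hence f_h = (C1 + C2*x)*exp(5*x).
For the particular solution try f_p = A0 + A1*x. Substituting and matching coefficients of each power of x gives A0 = 17/125, A1 = -4/25, so f_p = 17/125 - 4*x/25.
General solution: f = 17/125 - 4*x/25 + C1*exp(5*x) + C2*x*exp(5*x).
Apply the initial conditions: f(0) = 17/125 + C1 = 1 and f'(0) = -4/25 + C2 + 5*C1 = 2. Solving gives C1 = 108/125, C2 = -54/25.

f = 17/125 - 4*x/25 + 108*exp(5*x)/125 - 54*x*exp(5*x)/25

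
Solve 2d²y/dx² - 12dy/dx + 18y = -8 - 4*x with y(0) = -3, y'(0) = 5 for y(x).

Divide through by 2: y'' - 6y' + 9y = -4 - 2*x.
Characteristic equation r² - 6r + 9 = 0 has discriminant (-6)² - 4·(9) = 0, so r = 3 is a repeated root.
Hence y_h = (C1 + C2*x)*exp(3*x).
For the particular solution try y_p = A0 + A1*x. Substituting and matching coefficients of each power of x gives A0 = -16/27, A1 = -2/9, so y_p = -16/27 - 2*x/9.
General solution: y = -16/27 - 2*x/9 + C1*exp(3*x) + C2*x*exp(3*x).
Apply the initial conditions: y(0) = -16/27 + C1 = -3 and y'(0) = -2/9 + C2 + 3*C1 = 5. Solving gives C1 = -65/27, C2 = 112/9.

y = -16/27 - 65*exp(3*x)/27 - 2*x/9 + 112*x*exp(3*x)/9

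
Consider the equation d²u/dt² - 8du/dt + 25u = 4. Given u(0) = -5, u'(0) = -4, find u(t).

Characteristic equation r² - 8r + 25 = 0 has discriminant (-8)² - 4·(25) = -36 < 0, so r = 4 ± 3i.
Hence u_h = C1*cos(3*t)*exp(4*t) + C2*exp(4*t)*sin(3*t).
For the particular solution try u_p = A0. Substituting and matching coefficients of each power of t gives A0 = 4/25, so u_p = 4/25.
General solution: u = 4/25 + C1*cos(3*t)*exp(4*t) + C2*exp(4*t)*sin(3*t).
Apply the initial conditions: u(0) = 4/25 + C1 = -5 and u'(0) = 3*C2 + 4*C1 = -4. Solving gives C1 = -129/25, C2 = 416/75.

u = 4/25 - 129*cos(3*t)*exp(4*t)/25 + 416*exp(4*t)*sin(3*t)/75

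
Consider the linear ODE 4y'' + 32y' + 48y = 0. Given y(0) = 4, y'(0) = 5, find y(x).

y = -13*exp(-6*x)/4 + 29*exp(-2*x)/4

Divide through by 4: y'' + 8y' + 12y = 0.
Characteristic equation r² + 8r + 12 = 0 factors as (r + 6)(r + 2) = 0, so r = -6, -2.
Hence y_h = C1*exp(-6*x) + C2*exp(-2*x).
Apply the initial conditions: y(0) = C1 + C2 = 4 and y'(0) = -6*C1 - 2*C2 = 5. Solving gives C1 = -13/4, C2 = 29/4.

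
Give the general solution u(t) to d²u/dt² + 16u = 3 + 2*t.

Characteristic equation r² + 16 = 0 has discriminant (0)² - 4·(16) = -64 < 0, so r = ± 4i.
Hence u_h = C1*cos(4*t) + C2*sin(4*t).
For the particular solution try u_p = A0 + A1*t. Substituting and matching coefficients of each power of t gives A0 = 3/16, A1 = 1/8, so u_p = 3/16 + t/8.

u = 3/16 + t/8 + C1*cos(4*t) + C2*sin(4*t)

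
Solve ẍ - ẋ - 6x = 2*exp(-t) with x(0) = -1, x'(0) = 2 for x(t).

x = -3*exp(-2*t)/5 - exp(-t)/2 + exp(3*t)/10

Characteristic equation r² - r - 6 = 0 factors as (r - 3)(r + 2) = 0, so r = 3, -2.
Hence x_h = C1*exp(3*t) + C2*exp(-2*t).
Try x_p = A*exp(-t). Substituting into the equation and dividing by exp(-t) gives A = -1/2, so x_p = -exp(-t)/2.
General solution: x = -exp(-t)/2 + C1*exp(3*t) + C2*exp(-2*t).
Apply the initial conditions: x(0) = -1/2 + C1 + C2 = -1 and x'(0) = 1/2 - 2*C2 + 3*C1 = 2. Solving gives C1 = 1/10, C2 = -3/5.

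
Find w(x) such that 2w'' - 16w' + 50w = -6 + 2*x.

Divide through by 2: w'' - 8w' + 25w = -3 + x.
Characteristic equation r² - 8r + 25 = 0 has discriminant (-8)² - 4·(25) = -36 < 0, so r = 4 ± 3i.
Hence w_h = C1*cos(3*x)*exp(4*x) + C2*exp(4*x)*sin(3*x).
For the particular solution try w_p = A0 + A1*x. Substituting and matching coefficients of each power of x gives A0 = -67/625, A1 = 1/25, so w_p = -67/625 + x/25.

w = -67/625 + x/25 + C1*cos(3*x)*exp(4*x) + C2*exp(4*x)*sin(3*x)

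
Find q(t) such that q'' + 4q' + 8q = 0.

q = C1*cos(2*t)*exp(-2*t) + C2*exp(-2*t)*sin(2*t)

Characteristic equation r² + 4r + 8 = 0 has discriminant (4)² - 4·(8) = -16 < 0, so r = -2 ± 2i.
Hence q_h = C1*cos(2*t)*exp(-2*t) + C2*exp(-2*t)*sin(2*t).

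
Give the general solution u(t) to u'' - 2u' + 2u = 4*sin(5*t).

u = -92*sin(5*t)/629 + 40*cos(5*t)/629 + C1*cos(t)*exp(t) + C2*exp(t)*sin(t)

Characteristic equation r² - 2r + 2 = 0 has discriminant (-2)² - 4·(2) = -4 < 0, so r = 1 ± i.
Hence u_h = C1*cos(t)*exp(t) + C2*exp(t)*sin(t).
Try u_p = A*cos(5*t) + B*sin(5*t). Substituting and equating the coefficients of cos(5t) and sin(5t) gives A = 40/629, B = -92/629, so u_p = -92*sin(5*t)/629 + 40*cos(5*t)/629.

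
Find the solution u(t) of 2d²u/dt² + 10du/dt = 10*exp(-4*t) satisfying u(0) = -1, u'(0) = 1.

u = -11/20 - 5*exp(-4*t)/4 + 4*exp(-5*t)/5

Divide through by 2: u'' + 5u' = 5*exp(-4*t).
Characteristic equation r² + 5r = 0 factors as (r + 5)r = 0, so r = -5, 0.
Hence u_h = C1*exp(-5*t) + C2.
Try u_p = A*exp(-4*t). Substituting into the equation and dividing by exp(-4*t) gives A = -5/4, so u_p = -5*exp(-4*t)/4.
General solution: u = C2 - 5*exp(-4*t)/4 + C1*exp(-5*t).
Apply the initial conditions: u(0) = -5/4 + C1 + C2 = -1 and u'(0) = 5 - 5*C1 = 1. Solving gives C1 = 4/5, C2 = -11/20.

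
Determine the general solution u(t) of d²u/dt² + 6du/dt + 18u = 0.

u = C1*cos(3*t)*exp(-3*t) + C2*exp(-3*t)*sin(3*t)

Characteristic equation r² + 6r + 18 = 0 has discriminant (6)² - 4·(18) = -36 < 0, so r = -3 ± 3i.
Hence u_h = C1*cos(3*t)*exp(-3*t) + C2*exp(-3*t)*sin(3*t).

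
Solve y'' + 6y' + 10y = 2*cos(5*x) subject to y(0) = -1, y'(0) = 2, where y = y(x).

y = -2*cos(5*x)/75 + 4*sin(5*x)/75 - 89*exp(-3*x)*sin(x)/75 - 73*cos(x)*exp(-3*x)/75

Characteristic equation r² + 6r + 10 = 0 has discriminant (6)² - 4·(10) = -4 < 0, so r = -3 ± i.
Hence y_h = C1*cos(x)*exp(-3*x) + C2*exp(-3*x)*sin(x).
Try y_p = A*cos(5*x) + B*sin(5*x). Substituting and equating the coefficients of cos(5x) and sin(5x) gives A = -2/75, B = 4/75, so y_p = -2*cos(5*x)/75 + 4*sin(5*x)/75.
General solution: y = -2*cos(5*x)/75 + 4*sin(5*x)/75 + C1*cos(x)*exp(-3*x) + C2*exp(-3*x)*sin(x).
Apply the initial conditions: y(0) = -2/75 + C1 = -1 and y'(0) = 4/15 + C2 - 3*C1 = 2. Solving gives C1 = -73/75, C2 = -89/75.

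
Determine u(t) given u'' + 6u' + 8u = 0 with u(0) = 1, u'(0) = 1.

u = -3*exp(-4*t)/2 + 5*exp(-2*t)/2

Characteristic equation r² + 6r + 8 = 0 factors as (r + 4)(r + 2) = 0, so r = -4, -2.
Hence u_h = C1*exp(-4*t) + C2*exp(-2*t).
Apply the initial conditions: u(0) = C1 + C2 = 1 and u'(0) = -4*C1 - 2*C2 = 1. Solving gives C1 = -3/2, C2 = 5/2.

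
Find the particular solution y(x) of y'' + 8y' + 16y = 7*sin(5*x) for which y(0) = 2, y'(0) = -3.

Characteristic equation r² + 8r + 16 = 0 has discriminant (8)² - 4·(16) = 0, so r = -4 is a repeated root.
Hence y_h = (C1 + C2*x)*exp(-4*x).
Try y_p = A*cos(5*x) + B*sin(5*x). Substituting and equating the coefficients of cos(5x) and sin(5x) gives A = -280/1681, B = -63/1681, so y_p = -280*cos(5*x)/1681 - 63*sin(5*x)/1681.
General solution: y = -280*cos(5*x)/1681 - 63*sin(5*x)/1681 + C1*exp(-4*x) + C2*x*exp(-4*x).
Apply the initial conditions: y(0) = -280/1681 + C1 = 2 and y'(0) = -315/1681 + C2 - 4*C1 = -3. Solving gives C1 = 3642/1681, C2 = 240/41.

y = -280*cos(5*x)/1681 - 63*sin(5*x)/1681 + 3642*exp(-4*x)/1681 + 240*x*exp(-4*x)/41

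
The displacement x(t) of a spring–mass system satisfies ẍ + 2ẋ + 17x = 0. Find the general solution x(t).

Characteristic equation r² + 2r + 17 = 0 has discriminant (2)² - 4·(17) = -64 < 0, so r = -1 ± 4i.
Hence x_h = C1*cos(4*t)*exp(-t) + C2*exp(-t)*sin(4*t).

x = C1*cos(4*t)*exp(-t) + C2*exp(-t)*sin(4*t)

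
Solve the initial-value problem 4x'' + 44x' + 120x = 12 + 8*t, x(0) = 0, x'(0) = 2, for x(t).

Divide through by 4: x'' + 11x' + 30x = 3 + 2*t.
Characteristic equation r² + 11r + 30 = 0 factors as (r + 6)(r + 5) = 0, so r = -6, -5.
Hence x_h = C1*exp(-6*t) + C2*exp(-5*t).
For the particular solution try x_p = A0 + A1*t. Substituting and matching coefficients of each power of t gives A0 = 17/225, A1 = 1/15, so x_p = 17/225 + t/15.
General solution: x = 17/225 + t/15 + C1*exp(-6*t) + C2*exp(-5*t).
Apply the initial conditions: x(0) = 17/225 + C1 + C2 = 0 and x'(0) = 1/15 - 6*C1 - 5*C2 = 2. Solving gives C1 = -14/9, C2 = 37/25.

x = 17/225 - 14*exp(-6*t)/9 + t/15 + 37*exp(-5*t)/25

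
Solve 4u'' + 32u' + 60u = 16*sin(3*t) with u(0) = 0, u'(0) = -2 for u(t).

u = -8*cos(3*t)/51 - 2*exp(-3*t)/3 + 2*sin(3*t)/51 + 14*exp(-5*t)/17

Divide through by 4: u'' + 8u' + 15u = 4*sin(3*t).
Characteristic equation r² + 8r + 15 = 0 factors as (r + 5)(r + 3) = 0, so r = -5, -3.
Hence u_h = C1*exp(-5*t) + C2*exp(-3*t).
Try u_p = A*cos(3*t) + B*sin(3*t). Substituting and equating the coefficients of cos(3t) and sin(3t) gives A = -8/51, B = 2/51, so u_p = -8*cos(3*t)/51 + 2*sin(3*t)/51.
General solution: u = -8*cos(3*t)/51 + 2*sin(3*t)/51 + C1*exp(-5*t) + C2*exp(-3*t).
Apply the initial conditions: u(0) = -8/51 + C1 + C2 = 0 and u'(0) = 2/17 - 5*C1 - 3*C2 = -2. Solving gives C1 = 14/17, C2 = -2/3.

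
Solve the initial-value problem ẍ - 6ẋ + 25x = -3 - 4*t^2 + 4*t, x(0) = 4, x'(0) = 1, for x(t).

x = -1363/15625 - 4*t**2/25 + 52*t/625 - 44316*exp(3*t)*sin(4*t)/15625 + 63863*cos(4*t)*exp(3*t)/15625

Characteristic equation r² - 6r + 25 = 0 has discriminant (-6)² - 4·(25) = -64 < 0, so r = 3 ± 4i.
Hence x_h = C1*cos(4*t)*exp(3*t) + C2*exp(3*t)*sin(4*t).
For the particular solution try x_p = A0 + A1*t + A2*t^2. Substituting and matching coefficients of each power of t gives A0 = -1363/15625, A1 = 52/625, A2 = -4/25, so x_p = -1363/15625 - 4*t^2/25 + 52*t/625.
General solution: x = -1363/15625 - 4*t^2/25 + 52*t/625 + C1*cos(4*t)*exp(3*t) + C2*exp(3*t)*sin(4*t).
Apply the initial conditions: x(0) = -1363/15625 + C1 = 4 and x'(0) = 52/625 + 3*C1 + 4*C2 = 1. Solving gives C1 = 63863/15625, C2 = -44316/15625.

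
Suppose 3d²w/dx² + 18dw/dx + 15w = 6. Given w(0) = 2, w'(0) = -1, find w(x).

Divide through by 3: w'' + 6w' + 5w = 2.
Characteristic equation r² + 6r + 5 = 0 factors as (r + 1)(r + 5) = 0, so r = -1, -5.
Hence w_h = C1*exp(-x) + C2*exp(-5*x).
For the particular solution try w_p = A0. Substituting and matching coefficients of each power of x gives A0 = 2/5, so w_p = 2/5.
General solution: w = 2/5 + C1*exp(-x) + C2*exp(-5*x).
Apply the initial conditions: w(0) = 2/5 + C1 + C2 = 2 and w'(0) = -C1 - 5*C2 = -1. Solving gives C1 = 7/4, C2 = -3/20.

w = 2/5 - 3*exp(-5*x)/20 + 7*exp(-x)/4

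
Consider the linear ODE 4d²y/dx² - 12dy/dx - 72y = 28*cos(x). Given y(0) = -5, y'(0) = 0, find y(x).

y = -133*cos(x)/370 - 57*exp(6*x)/37 - 31*exp(-3*x)/10 - 21*sin(x)/370

Divide through by 4: y'' - 3y' - 18y = 7*cos(x).
Characteristic equation r² - 3r - 18 = 0 factors as (r + 3)(r - 6) = 0, so r = -3, 6.
Hence y_h = C1*exp(-3*x) + C2*exp(6*x).
Try y_p = A*cos(x) + B*sin(x). Substituting and equating the coefficients of cos(x) and sin(x) gives A = -133/370, B = -21/370, so y_p = -133*cos(x)/370 - 21*sin(x)/370.
General solution: y = -133*cos(x)/370 - 21*sin(x)/370 + C1*exp(-3*x) + C2*exp(6*x).
Apply the initial conditions: y(0) = -133/370 + C1 + C2 = -5 and y'(0) = -21/370 - 3*C1 + 6*C2 = 0. Solving gives C1 = -31/10, C2 = -57/37.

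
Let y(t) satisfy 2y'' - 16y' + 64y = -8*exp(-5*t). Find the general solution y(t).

Divide through by 2: y'' - 8y' + 32y = -4*exp(-5*t).
Characteristic equation r² - 8r + 32 = 0 has discriminant (-8)² - 4·(32) = -64 < 0, so r = 4 ± 4i.
Hence y_h = C1*cos(4*t)*exp(4*t) + C2*exp(4*t)*sin(4*t).
Try y_p = A*exp(-5*t). Substituting into the equation and dividing by exp(-5*t) gives A = -4/97, so y_p = -4*exp(-5*t)/97.

y = -4*exp(-5*t)/97 + C1*cos(4*t)*exp(4*t) + C2*exp(4*t)*sin(4*t)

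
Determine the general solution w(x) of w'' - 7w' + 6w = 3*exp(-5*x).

w = exp(-5*x)/22 + C1*exp(6*x) + C2*exp(x)

Characteristic equation r² - 7r + 6 = 0 factors as (r - 6)(r - 1) = 0, so r = 6, 1.
Hence w_h = C1*exp(6*x) + C2*exp(x).
Try w_p = A*exp(-5*x). Substituting into the equation and dividing by exp(-5*x) gives A = 1/22, so w_p = exp(-5*x)/22.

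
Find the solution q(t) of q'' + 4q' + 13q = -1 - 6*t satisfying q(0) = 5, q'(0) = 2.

Characteristic equation r² + 4r + 13 = 0 has discriminant (4)² - 4·(13) = -36 < 0, so r = -2 ± 3i.
Hence q_h = C1*cos(3*t)*exp(-2*t) + C2*exp(-2*t)*sin(3*t).
For the particular solution try q_p = A0 + A1*t. Substituting and matching coefficients of each power of t gives A0 = 11/169, A1 = -6/13, so q_p = 11/169 - 6*t/13.
General solution: q = 11/169 - 6*t/13 + C1*cos(3*t)*exp(-2*t) + C2*exp(-2*t)*sin(3*t).
Apply the initial conditions: q(0) = 11/169 + C1 = 5 and q'(0) = -6/13 - 2*C1 + 3*C2 = 2. Solving gives C1 = 834/169, C2 = 2084/507.

q = 11/169 - 6*t/13 + 834*cos(3*t)*exp(-2*t)/169 + 2084*exp(-2*t)*sin(3*t)/507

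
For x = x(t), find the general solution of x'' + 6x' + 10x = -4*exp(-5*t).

x = -4*exp(-5*t)/5 + C1*cos(t)*exp(-3*t) + C2*exp(-3*t)*sin(t)

Characteristic equation r² + 6r + 10 = 0 has discriminant (6)² - 4·(10) = -4 < 0, so r = -3 ± i.
Hence x_h = C1*cos(t)*exp(-3*t) + C2*exp(-3*t)*sin(t).
Try x_p = A*exp(-5*t). Substituting into the equation and dividing by exp(-5*t) gives A = -4/5, so x_p = -4*exp(-5*t)/5.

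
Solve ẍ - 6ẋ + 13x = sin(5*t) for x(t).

Characteristic equation r² - 6r + 13 = 0 has discriminant (-6)² - 4·(13) = -16 < 0, so r = 3 ± 2i.
Hence x_h = C1*cos(2*t)*exp(3*t) + C2*exp(3*t)*sin(2*t).
Try x_p = A*cos(5*t) + B*sin(5*t). Substituting and equating the coefficients of cos(5t) and sin(5t) gives A = 5/174, B = -1/87, so x_p = -sin(5*t)/87 + 5*cos(5*t)/174.

x = -sin(5*t)/87 + 5*cos(5*t)/174 + C1*cos(2*t)*exp(3*t) + C2*exp(3*t)*sin(2*t)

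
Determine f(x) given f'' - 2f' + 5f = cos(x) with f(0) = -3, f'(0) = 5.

Characteristic equation r² - 2r + 5 = 0 has discriminant (-2)² - 4·(5) = -16 < 0, so r = 1 ± 2i.
Hence f_h = C1*cos(2*x)*exp(x) + C2*exp(x)*sin(2*x).
Try f_p = A*cos(x) + B*sin(x). Substituting and equating the coefficients of cos(x) and sin(x) gives A = 1/5, B = -1/10, so f_p = -sin(x)/10 + cos(x)/5.
General solution: f = -sin(x)/10 + cos(x)/5 + C1*cos(2*x)*exp(x) + C2*exp(x)*sin(2*x).
Apply the initial conditions: f(0) = 1/5 + C1 = -3 and f'(0) = -1/10 + C1 + 2*C2 = 5. Solving gives C1 = -16/5, C2 = 83/20.

f = -sin(x)/10 + cos(x)/5 - 16*cos(2*x)*exp(x)/5 + 83*exp(x)*sin(2*x)/20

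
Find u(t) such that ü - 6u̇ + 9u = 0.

u = C1*exp(3*t) + C2*t*exp(3*t)

Characteristic equation r² - 6r + 9 = 0 has discriminant (-6)² - 4·(9) = 0, so r = 3 is a repeated root.
Hence u_h = (C1 + C2*t)*exp(3*t).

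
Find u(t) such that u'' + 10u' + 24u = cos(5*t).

Characteristic equation r² + 10r + 24 = 0 factors as (r + 6)(r + 4) = 0, so r = -6, -4.
Hence u_h = C1*exp(-6*t) + C2*exp(-4*t).
Try u_p = A*cos(5*t) + B*sin(5*t). Substituting and equating the coefficients of cos(5t) and sin(5t) gives A = -1/2501, B = 50/2501, so u_p = -cos(5*t)/2501 + 50*sin(5*t)/2501.

u = -cos(5*t)/2501 + 50*sin(5*t)/2501 + C1*exp(-6*t) + C2*exp(-4*t)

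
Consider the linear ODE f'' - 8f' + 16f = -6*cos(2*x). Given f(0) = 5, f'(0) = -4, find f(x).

Characteristic equation r² - 8r + 16 = 0 has discriminant (-8)² - 4·(16) = 0, so r = 4 is a repeated root.
Hence f_h = (C1 + C2*x)*exp(4*x).
Try f_p = A*cos(2*x) + B*sin(2*x). Substituting and equating the coefficients of cos(2x) and sin(2x) gives A = -9/50, B = 6/25, so f_p = -9*cos(2*x)/50 + 6*sin(2*x)/25.
General solution: f = -9*cos(2*x)/50 + 6*sin(2*x)/25 + C1*exp(4*x) + C2*x*exp(4*x).
Apply the initial conditions: f(0) = -9/50 + C1 = 5 and f'(0) = 12/25 + C2 + 4*C1 = -4. Solving gives C1 = 259/50, C2 = -126/5.

f = -9*cos(2*x)/50 + 6*sin(2*x)/25 + 259*exp(4*x)/50 - 126*x*exp(4*x)/5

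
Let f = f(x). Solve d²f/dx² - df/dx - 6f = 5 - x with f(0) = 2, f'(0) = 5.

Characteristic equation r² - r - 6 = 0 factors as (r + 2)(r - 3) = 0, so r = -2, 3.
Hence f_h = C1*exp(-2*x) + C2*exp(3*x).
For the particular solution try f_p = A0 + A1*x. Substituting and matching coefficients of each power of x gives A0 = -31/36, A1 = 1/6, so f_p = -31/36 + x/6.
General solution: f = -31/36 + x/6 + C1*exp(-2*x) + C2*exp(3*x).
Apply the initial conditions: f(0) = -31/36 + C1 + C2 = 2 and f'(0) = 1/6 - 2*C1 + 3*C2 = 5. Solving gives C1 = 3/4, C2 = 19/9.

f = -31/36 + x/6 + 3*exp(-2*x)/4 + 19*exp(3*x)/9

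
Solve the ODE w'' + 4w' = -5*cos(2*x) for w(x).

Characteristic equation r² + 4r = 0 factors as (r + 4)r = 0, so r = -4, 0.
Hence w_h = C1*exp(-4*x) + C2.
Try w_p = A*cos(2*x) + B*sin(2*x). Substituting and equating the coefficients of cos(2x) and sin(2x) gives A = 1/4, B = -1/2, so w_p = -sin(2*x)/2 + cos(2*x)/4.

w = C2 - sin(2*x)/2 + cos(2*x)/4 + C1*exp(-4*x)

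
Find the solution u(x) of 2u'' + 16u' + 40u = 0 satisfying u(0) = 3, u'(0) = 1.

Divide through by 2: u'' + 8u' + 20u = 0.
Characteristic equation r² + 8r + 20 = 0 has discriminant (8)² - 4·(20) = -16 < 0, so r = -4 ± 2i.
Hence u_h = C1*cos(2*x)*exp(-4*x) + C2*exp(-4*x)*sin(2*x).
Apply the initial conditions: u(0) = C1 = 3 and u'(0) = -4*C1 + 2*C2 = 1. Solving gives C1 = 3, C2 = 13/2.

u = 3*cos(2*x)*exp(-4*x) + 13*exp(-4*x)*sin(2*x)/2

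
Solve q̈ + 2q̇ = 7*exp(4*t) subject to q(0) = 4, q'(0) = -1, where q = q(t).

Characteristic equation r² + 2r = 0 factors as (r + 2)r = 0, so r = -2, 0.
Hence q_h = C1*exp(-2*t) + C2.
Try q_p = A*exp(4*t). Substituting into the equation and dividing by exp(4*t) gives A = 7/24, so q_p = 7*exp(4*t)/24.
General solution: q = C2 + 7*exp(4*t)/24 + C1*exp(-2*t).
Apply the initial conditions: q(0) = 7/24 + C1 + C2 = 4 and q'(0) = 7/6 - 2*C1 = -1. Solving gives C1 = 13/12, C2 = 21/8.

q = 21/8 + 7*exp(4*t)/24 + 13*exp(-2*t)/12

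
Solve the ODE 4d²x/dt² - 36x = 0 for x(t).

Divide through by 4: x'' - 9x = 0.
Characteristic equation r² - 9 = 0 factors as (r - 3)(r + 3) = 0, so r = 3, -3.
Hence x_h = C1*exp(3*t) + C2*exp(-3*t).

x = C1*exp(3*t) + C2*exp(-3*t)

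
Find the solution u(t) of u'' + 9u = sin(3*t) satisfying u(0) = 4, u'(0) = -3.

u = 4*cos(3*t) - 17*sin(3*t)/18 - t*cos(3*t)/6

Characteristic equation r² + 9 = 0 has discriminant (0)² - 4·(9) = -36 < 0, so r = ± 3i.
Hence u_h = C1*cos(3*t) + C2*sin(3*t).
Since ±3i are characteristic roots, multiply the trial by t. Try u_p = t*(A*cos(3*t) + B*sin(3*t)). Substituting and equating the coefficients of cos(3t) and sin(3t) gives A = -1/6, B = 0, so u_p = -t*cos(3*t)/6.
General solution: u = C1*cos(3*t) + C2*sin(3*t) - t*cos(3*t)/6.
Apply the initial conditions: u(0) = C1 = 4 and u'(0) = -1/6 + 3*C2 = -3. Solving gives C1 = 4, C2 = -17/18.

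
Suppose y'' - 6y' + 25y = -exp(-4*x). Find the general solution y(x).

y = -exp(-4*x)/65 + C1*cos(4*x)*exp(3*x) + C2*exp(3*x)*sin(4*x)

Characteristic equation r² - 6r + 25 = 0 has discriminant (-6)² - 4·(25) = -64 < 0, so r = 3 ± 4i.
Hence y_h = C1*cos(4*x)*exp(3*x) + C2*exp(3*x)*sin(4*x).
Try y_p = A*exp(-4*x). Substituting into the equation and dividing by exp(-4*x) gives A = -1/65, so y_p = -exp(-4*x)/65.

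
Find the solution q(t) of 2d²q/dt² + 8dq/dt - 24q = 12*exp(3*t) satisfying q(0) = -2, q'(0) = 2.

q = -2*exp(2*t) - 2*exp(-6*t)/3 + 2*exp(3*t)/3

Divide through by 2: q'' + 4q' - 12q = 6*exp(3*t).
Characteristic equation r² + 4r - 12 = 0 factors as (r + 6)(r - 2) = 0, so r = -6, 2.
Hence q_h = C1*exp(-6*t) + C2*exp(2*t).
Try q_p = A*exp(3*t). Substituting into the equation and dividing by exp(3*t) gives A = 2/3, so q_p = 2*exp(3*t)/3.
General solution: q = 2*exp(3*t)/3 + C1*exp(-6*t) + C2*exp(2*t).
Apply the initial conditions: q(0) = 2/3 + C1 + C2 = -2 and q'(0) = 2 - 6*C1 + 2*C2 = 2. Solving gives C1 = -2/3, C2 = -2.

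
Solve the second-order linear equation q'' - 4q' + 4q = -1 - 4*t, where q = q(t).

q = -5/4 - t + C1*exp(2*t) + C2*t*exp(2*t)

Characteristic equation r² - 4r + 4 = 0 has discriminant (-4)² - 4·(4) = 0, so r = 2 is a repeated root.
Hence q_h = (C1 + C2*t)*exp(2*t).
For the particular solution try q_p = A0 + A1*t. Substituting and matching coefficients of each power of t gives A0 = -5/4, A1 = -1, so q_p = -5/4 - t.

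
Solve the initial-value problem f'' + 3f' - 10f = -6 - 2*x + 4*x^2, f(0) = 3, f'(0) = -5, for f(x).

f = 127/250 - 2*x**2/5 - x/25 + 15*exp(2*x)/14 + 1243*exp(-5*x)/875

Characteristic equation r² + 3r - 10 = 0 factors as (r - 2)(r + 5) = 0, so r = 2, -5.
Hence f_h = C1*exp(2*x) + C2*exp(-5*x).
For the particular solution try f_p = A0 + A1*x + A2*x^2. Substituting and matching coefficients of each power of x gives A0 = 127/250, A1 = -1/25, A2 = -2/5, so f_p = 127/250 - 2*x^2/5 - x/25.
General solution: f = 127/250 - 2*x^2/5 - x/25 + C1*exp(2*x) + C2*exp(-5*x).
Apply the initial conditions: f(0) = 127/250 + C1 + C2 = 3 and f'(0) = -1/25 - 5*C2 + 2*C1 = -5. Solving gives C1 = 15/14, C2 = 1243/875.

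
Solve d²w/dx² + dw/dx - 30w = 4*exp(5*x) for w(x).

Characteristic equation r² + r - 30 = 0 factors as (r - 5)(r + 6) = 0, so r = 5, -6.
Hence w_h = C1*exp(5*x) + C2*exp(-6*x).
Since exp(5*x) solves the homogeneous equation (r = 5 is a root of multiplicity 1), multiply the trial by x. Try w_p = A*x*exp(5*x). Substituting into the equation and dividing by exp(5*x) gives A = 4/11, so w_p = 4*x*exp(5*x)/11.

w = C1*exp(5*x) + C2*exp(-6*x) + 4*x*exp(5*x)/11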